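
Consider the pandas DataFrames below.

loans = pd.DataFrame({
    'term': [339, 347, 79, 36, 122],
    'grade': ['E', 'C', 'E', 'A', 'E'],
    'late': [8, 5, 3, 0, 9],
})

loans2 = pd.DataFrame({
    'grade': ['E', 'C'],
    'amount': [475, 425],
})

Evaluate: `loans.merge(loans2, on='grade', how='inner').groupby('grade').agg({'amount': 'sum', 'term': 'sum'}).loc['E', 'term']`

merge on 'grade' (how='inner') → 4 rows:
   term grade  late  amount
0   339     E     8     475
1   347     C     5     425
2    79     E     3     475
3   122     E     9     475
group by grade: sum(amount), sum(term):
       amount  term
grade              
C         425   347
E        1425   540

540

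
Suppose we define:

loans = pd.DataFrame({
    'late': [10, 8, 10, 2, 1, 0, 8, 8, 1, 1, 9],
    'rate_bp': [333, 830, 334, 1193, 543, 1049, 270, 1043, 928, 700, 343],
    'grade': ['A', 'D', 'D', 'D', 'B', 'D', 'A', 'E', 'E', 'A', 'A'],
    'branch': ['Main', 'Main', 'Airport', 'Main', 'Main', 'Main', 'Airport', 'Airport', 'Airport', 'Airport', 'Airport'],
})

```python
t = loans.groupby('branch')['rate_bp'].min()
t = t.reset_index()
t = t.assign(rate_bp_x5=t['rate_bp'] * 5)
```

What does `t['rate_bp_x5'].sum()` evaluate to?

3015

group by branch, min of rate_bp:
branch
Airport    270
Main       333
Name: rate_bp, dtype: int64
reset_index():
    branch  rate_bp
0  Airport      270
1     Main      333
add column rate_bp_x5 = t['rate_bp'] * 5:
    branch  rate_bp  rate_bp_x5
0  Airport      270        1350
1     Main      333        1665
sum of column 'rate_bp_x5' → 3015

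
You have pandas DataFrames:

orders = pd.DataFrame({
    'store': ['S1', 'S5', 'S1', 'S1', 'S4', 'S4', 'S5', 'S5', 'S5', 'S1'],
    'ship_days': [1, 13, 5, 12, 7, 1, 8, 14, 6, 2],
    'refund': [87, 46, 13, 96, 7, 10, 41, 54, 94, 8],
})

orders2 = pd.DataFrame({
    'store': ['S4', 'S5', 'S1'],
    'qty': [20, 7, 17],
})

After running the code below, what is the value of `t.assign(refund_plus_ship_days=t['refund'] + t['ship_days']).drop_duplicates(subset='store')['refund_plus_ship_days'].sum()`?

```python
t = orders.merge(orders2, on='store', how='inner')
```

161

merge on 'store' (how='inner') → 10 rows:
  store  ship_days  refund  qty
0    S1          1      87   17
1    S5         13      46    7
2    S1          5      13   17
3    S1         12      96   17
4    S4          7       7   20
5    S4          1      10   20
6    S5          8      41    7
7    S5         14      54    7
8    S5          6      94    7
9    S1          2       8   17
add column refund_plus_ship_days = t['refund'] + t['ship_days']:
  store  ship_days  refund  qty  refund_plus_ship_days
0    S1          1      87   17                     88
1    S5         13      46    7                     59
2    S1          5      13   17                     18
3    S1         12      96   17                    108
4    S4          7       7   20                     14
5    S4          1      10   20                     11
6    S5          8      41    7                     49
7    S5         14      54    7                     68
8    S5          6      94    7                    100
9    S1          2       8   17                     10
drop duplicate store (keep=first):
  store  ship_days  refund  qty  refund_plus_ship_days
0    S1          1      87   17                     88
1    S5         13      46    7                     59
4    S4          7       7   20                     14
Reading off the sum of column 'refund_plus_ship_days', we get 161.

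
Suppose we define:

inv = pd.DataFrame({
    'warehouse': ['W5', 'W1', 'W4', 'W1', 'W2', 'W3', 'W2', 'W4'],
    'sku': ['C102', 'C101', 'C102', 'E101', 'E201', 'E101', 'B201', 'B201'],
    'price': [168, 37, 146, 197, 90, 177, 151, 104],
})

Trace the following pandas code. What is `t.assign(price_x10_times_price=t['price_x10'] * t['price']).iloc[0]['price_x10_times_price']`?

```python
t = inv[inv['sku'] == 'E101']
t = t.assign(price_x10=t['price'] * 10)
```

filter rows where sku == 'E101':
  warehouse   sku  price
3        W1  E101    197
5        W3  E101    177
add column price_x10 = t['price'] * 10:
  warehouse   sku  price  price_x10
3        W1  E101    197       1970
5        W3  E101    177       1770
add column price_x10_times_price = t['price_x10'] * t['price']:
  warehouse   sku  price  price_x10  price_x10_times_price
3        W1  E101    197       1970                 388090
5        W3  E101    177       1770                 313290

388090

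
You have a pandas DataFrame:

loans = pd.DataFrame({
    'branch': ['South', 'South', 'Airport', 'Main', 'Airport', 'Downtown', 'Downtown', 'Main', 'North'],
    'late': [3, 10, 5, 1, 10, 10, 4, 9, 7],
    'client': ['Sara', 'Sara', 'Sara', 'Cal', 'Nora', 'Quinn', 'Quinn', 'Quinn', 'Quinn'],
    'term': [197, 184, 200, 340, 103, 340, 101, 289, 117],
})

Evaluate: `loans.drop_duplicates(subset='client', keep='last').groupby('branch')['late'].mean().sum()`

15.5

drop duplicate client (keep=last):
    branch  late client  term
2  Airport     5   Sara   200
3     Main     1    Cal   340
4  Airport    10   Nora   103
8    North     7  Quinn   117
group by branch, mean of late:
branch
Airport    7.5
Main       1.0
North      7.0
Name: late, dtype: float64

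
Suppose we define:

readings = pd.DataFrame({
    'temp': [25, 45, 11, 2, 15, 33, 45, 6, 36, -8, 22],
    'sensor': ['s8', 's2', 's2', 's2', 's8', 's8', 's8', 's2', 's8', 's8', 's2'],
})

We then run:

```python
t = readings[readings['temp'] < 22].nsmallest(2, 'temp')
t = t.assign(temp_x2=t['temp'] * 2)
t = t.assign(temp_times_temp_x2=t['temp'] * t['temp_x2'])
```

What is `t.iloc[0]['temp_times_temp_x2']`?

128

filter rows where temp < 22:
   temp sensor
2    11     s2
3     2     s2
4    15     s8
7     6     s2
9    -8     s8
take 2 rows with smallest temp:
   temp sensor
9    -8     s8
3     2     s2
add column temp_x2 = t['temp'] * 2:
   temp sensor  temp_x2
9    -8     s8      -16
3     2     s2        4
add column temp_times_temp_x2 = t['temp'] * t['temp_x2']:
   temp sensor  temp_x2  temp_times_temp_x2
9    -8     s8      -16                 128
3     2     s2        4                   8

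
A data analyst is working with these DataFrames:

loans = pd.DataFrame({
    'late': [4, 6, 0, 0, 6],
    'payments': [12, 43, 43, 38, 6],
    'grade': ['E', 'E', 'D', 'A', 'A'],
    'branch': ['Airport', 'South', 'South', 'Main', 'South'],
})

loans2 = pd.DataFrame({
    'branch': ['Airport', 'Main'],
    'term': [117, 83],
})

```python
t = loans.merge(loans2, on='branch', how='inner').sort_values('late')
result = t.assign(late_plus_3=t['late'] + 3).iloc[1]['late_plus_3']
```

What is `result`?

merge on 'branch' (how='inner') → 2 rows:
   late  payments grade   branch  term
0     4        12     E  Airport   117
1     0        38     A     Main    83
sort by late:
   late  payments grade   branch  term
1     0        38     A     Main    83
0     4        12     E  Airport   117
add column late_plus_3 = t['late'] + 3:
   late  payments grade   branch  term  late_plus_3
1     0        38     A     Main    83            3
0     4        12     E  Airport   117            7

7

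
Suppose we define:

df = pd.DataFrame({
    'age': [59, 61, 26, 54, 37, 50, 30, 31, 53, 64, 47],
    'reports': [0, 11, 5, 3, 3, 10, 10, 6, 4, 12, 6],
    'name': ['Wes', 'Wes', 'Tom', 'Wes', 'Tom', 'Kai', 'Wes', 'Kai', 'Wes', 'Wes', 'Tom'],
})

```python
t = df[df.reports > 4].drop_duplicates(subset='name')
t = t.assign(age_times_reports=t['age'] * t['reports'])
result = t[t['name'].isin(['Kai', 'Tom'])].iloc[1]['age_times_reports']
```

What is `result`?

500

filter rows where reports > 4:
    age  reports name
1    61       11  Wes
2    26        5  Tom
5    50       10  Kai
6    30       10  Wes
7    31        6  Kai
9    64       12  Wes
10   47        6  Tom
drop duplicate name (keep=first):
   age  reports name
1   61       11  Wes
2   26        5  Tom
5   50       10  Kai
add column age_times_reports = t['age'] * t['reports']:
   age  reports name  age_times_reports
1   61       11  Wes                671
2   26        5  Tom                130
5   50       10  Kai                500
filter rows where name in ['Kai', 'Tom']:
   age  reports name  age_times_reports
2   26        5  Tom                130
5   50       10  Kai                500
Finally, value at position 1, column 'age_times_reports' = 500.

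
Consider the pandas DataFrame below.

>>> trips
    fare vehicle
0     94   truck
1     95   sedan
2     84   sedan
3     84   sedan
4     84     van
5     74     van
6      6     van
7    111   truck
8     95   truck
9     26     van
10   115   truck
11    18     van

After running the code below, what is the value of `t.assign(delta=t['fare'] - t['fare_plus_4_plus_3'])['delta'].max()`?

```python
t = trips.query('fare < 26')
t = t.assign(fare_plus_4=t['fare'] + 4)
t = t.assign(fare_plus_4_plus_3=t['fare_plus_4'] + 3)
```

-7

filter rows where fare < 26:
    fare vehicle
6      6     van
11    18     van
add column fare_plus_4 = t['fare'] + 4:
    fare vehicle  fare_plus_4
6      6     van           10
11    18     van           22
add column fare_plus_4_plus_3 = t['fare_plus_4'] + 3:
    fare vehicle  fare_plus_4  fare_plus_4_plus_3
6      6     van           10                  13
11    18     van           22                  25
add column delta = t['fare'] - t['fare_plus_4_plus_3']:
    fare vehicle  fare_plus_4  fare_plus_4_plus_3  delta
6      6     van           10                  13     -7
11    18     van           22                  25     -7
So max() = -7.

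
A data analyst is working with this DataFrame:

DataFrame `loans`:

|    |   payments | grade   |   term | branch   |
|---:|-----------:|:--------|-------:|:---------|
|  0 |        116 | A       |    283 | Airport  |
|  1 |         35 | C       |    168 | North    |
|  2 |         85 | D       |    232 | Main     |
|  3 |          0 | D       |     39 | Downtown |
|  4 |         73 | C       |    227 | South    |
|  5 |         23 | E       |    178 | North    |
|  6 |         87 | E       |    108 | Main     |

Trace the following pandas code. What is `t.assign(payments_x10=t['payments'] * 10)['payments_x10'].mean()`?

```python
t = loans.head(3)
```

786.666666667

take first 3 rows:
   payments grade  term   branch
0       116     A   283  Airport
1        35     C   168    North
2        85     D   232     Main
add column payments_x10 = t['payments'] * 10:
   payments grade  term   branch  payments_x10
0       116     A   283  Airport          1160
1        35     C   168    North           350
2        85     D   232     Main           850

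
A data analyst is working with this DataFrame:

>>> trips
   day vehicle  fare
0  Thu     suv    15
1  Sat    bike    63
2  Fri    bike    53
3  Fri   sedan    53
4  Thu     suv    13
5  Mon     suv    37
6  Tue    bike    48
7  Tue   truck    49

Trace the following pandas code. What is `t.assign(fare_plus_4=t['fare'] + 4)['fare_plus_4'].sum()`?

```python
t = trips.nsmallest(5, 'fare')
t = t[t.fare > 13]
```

165

take 5 rows with smallest fare:
   day vehicle  fare
4  Thu     suv    13
0  Thu     suv    15
5  Mon     suv    37
6  Tue    bike    48
7  Tue   truck    49
filter rows where fare > 13:
   day vehicle  fare
0  Thu     suv    15
5  Mon     suv    37
6  Tue    bike    48
7  Tue   truck    49
add column fare_plus_4 = t['fare'] + 4:
   day vehicle  fare  fare_plus_4
0  Thu     suv    15           19
5  Mon     suv    37           41
6  Tue    bike    48           52
7  Tue   truck    49           53
Finally, sum of column 'fare_plus_4' = 165.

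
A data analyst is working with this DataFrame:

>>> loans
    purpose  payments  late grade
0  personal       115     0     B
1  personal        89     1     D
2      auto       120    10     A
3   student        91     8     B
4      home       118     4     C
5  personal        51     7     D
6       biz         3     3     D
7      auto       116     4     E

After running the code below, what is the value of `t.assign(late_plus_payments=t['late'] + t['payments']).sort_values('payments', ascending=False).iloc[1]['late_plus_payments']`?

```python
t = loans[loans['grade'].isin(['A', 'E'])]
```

filter rows where grade in ['A', 'E']:
  purpose  payments  late grade
2    auto       120    10     A
7    auto       116     4     E
add column late_plus_payments = t['late'] + t['payments']:
  purpose  payments  late grade  late_plus_payments
2    auto       120    10     A                 130
7    auto       116     4     E                 120
sort by payments descending:
  purpose  payments  late grade  late_plus_payments
2    auto       120    10     A                 130
7    auto       116     4     E                 120
Hence 120.

120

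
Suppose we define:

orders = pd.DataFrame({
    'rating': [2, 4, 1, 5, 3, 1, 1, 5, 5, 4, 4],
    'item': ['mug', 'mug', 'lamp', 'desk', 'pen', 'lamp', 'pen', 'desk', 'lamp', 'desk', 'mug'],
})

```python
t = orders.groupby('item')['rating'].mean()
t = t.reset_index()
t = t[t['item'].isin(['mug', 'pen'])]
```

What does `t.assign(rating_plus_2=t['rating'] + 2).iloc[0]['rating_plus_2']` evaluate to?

5.33333333333

group by item, mean of rating:
item
desk    4.666667
lamp    2.333333
mug     3.333333
pen     2.000000
Name: rating, dtype: float64
reset_index():
   item    rating
0  desk  4.666667
1  lamp  2.333333
2   mug  3.333333
3   pen  2.000000
filter rows where item in ['mug', 'pen']:
  item    rating
2  mug  3.333333
3  pen  2.000000
add column rating_plus_2 = t['rating'] + 2:
  item    rating  rating_plus_2
2  mug  3.333333       5.333333
3  pen  2.000000       4.000000
Taking the value at position 0, column 'rating_plus_2' gives 5.33333333333.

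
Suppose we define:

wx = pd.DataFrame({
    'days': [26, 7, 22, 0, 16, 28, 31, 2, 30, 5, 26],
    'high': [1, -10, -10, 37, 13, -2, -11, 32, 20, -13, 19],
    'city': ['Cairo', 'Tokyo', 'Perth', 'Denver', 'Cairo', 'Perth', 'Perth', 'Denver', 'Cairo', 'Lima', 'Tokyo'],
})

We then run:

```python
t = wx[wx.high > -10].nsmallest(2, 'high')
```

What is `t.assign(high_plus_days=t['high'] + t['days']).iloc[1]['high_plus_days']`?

27

filter rows where high > -10:
    days  high    city
0     26     1   Cairo
3      0    37  Denver
4     16    13   Cairo
5     28    -2   Perth
7      2    32  Denver
8     30    20   Cairo
10    26    19   Tokyo
take 2 rows with smallest high:
   days  high   city
5    28    -2  Perth
0    26     1  Cairo
add column high_plus_days = t['high'] + t['days']:
   days  high   city  high_plus_days
5    28    -2  Perth              26
0    26     1  Cairo              27
The value at position 1, column 'high_plus_days' is 27.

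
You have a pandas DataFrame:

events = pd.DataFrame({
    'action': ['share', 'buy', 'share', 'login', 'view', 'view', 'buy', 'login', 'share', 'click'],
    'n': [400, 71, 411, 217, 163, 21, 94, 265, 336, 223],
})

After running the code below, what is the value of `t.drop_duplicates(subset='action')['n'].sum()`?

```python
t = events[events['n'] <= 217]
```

filter rows where n <= 217:
  action    n
1    buy   71
3  login  217
4   view  163
5   view   21
6    buy   94
drop duplicate action (keep=first):
  action    n
1    buy   71
3  login  217
4   view  163

451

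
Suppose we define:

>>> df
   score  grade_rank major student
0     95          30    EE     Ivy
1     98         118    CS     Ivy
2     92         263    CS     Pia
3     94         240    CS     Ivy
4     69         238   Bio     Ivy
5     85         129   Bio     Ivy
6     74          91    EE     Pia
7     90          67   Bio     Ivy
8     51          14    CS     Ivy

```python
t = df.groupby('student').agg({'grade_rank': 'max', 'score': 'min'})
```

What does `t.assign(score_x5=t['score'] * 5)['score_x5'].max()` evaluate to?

group by student: max(grade_rank), min(score):
         grade_rank  score
student                   
Ivy             240     51
Pia             263     74
add column score_x5 = t['score'] * 5:
         grade_rank  score  score_x5
student                             
Ivy             240     51       255
Pia             263     74       370
max of column 'score_x5' → 370

370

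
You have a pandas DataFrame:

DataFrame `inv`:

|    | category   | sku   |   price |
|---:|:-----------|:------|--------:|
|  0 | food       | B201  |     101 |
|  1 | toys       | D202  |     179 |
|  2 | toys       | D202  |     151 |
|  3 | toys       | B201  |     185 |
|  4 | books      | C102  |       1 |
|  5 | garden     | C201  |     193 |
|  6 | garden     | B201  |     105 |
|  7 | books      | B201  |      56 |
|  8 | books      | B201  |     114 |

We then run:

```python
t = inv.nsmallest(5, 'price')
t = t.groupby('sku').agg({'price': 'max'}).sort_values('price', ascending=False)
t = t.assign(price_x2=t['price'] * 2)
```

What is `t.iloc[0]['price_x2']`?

228

take 5 rows with smallest price:
  category   sku  price
4    books  C102      1
7    books  B201     56
0     food  B201    101
6   garden  B201    105
8    books  B201    114
group by sku, max of price:
      price
sku        
B201    114
C102      1
sort by price descending:
      price
sku        
B201    114
C102      1
add column price_x2 = t['price'] * 2:
      price  price_x2
sku                  
B201    114       228
C102      1         2
The value at position 0, column 'price_x2' is 228.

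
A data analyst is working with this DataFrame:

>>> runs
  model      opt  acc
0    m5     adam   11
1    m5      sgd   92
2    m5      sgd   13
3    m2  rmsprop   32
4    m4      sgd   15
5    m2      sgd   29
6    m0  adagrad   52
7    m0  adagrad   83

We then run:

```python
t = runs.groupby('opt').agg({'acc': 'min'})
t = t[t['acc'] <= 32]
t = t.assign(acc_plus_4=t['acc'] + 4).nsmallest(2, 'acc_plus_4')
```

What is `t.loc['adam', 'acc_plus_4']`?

15

group by opt, min of acc:
         acc
opt         
adagrad   52
adam      11
rmsprop   32
sgd       13
filter rows where acc <= 32:
         acc
opt         
adam      11
rmsprop   32
sgd       13
add column acc_plus_4 = t['acc'] + 4:
         acc  acc_plus_4
opt                     
adam      11          15
rmsprop   32          36
sgd       13          17
take 2 rows with smallest acc_plus_4:
      acc  acc_plus_4
opt                  
adam   11          15
sgd    13          17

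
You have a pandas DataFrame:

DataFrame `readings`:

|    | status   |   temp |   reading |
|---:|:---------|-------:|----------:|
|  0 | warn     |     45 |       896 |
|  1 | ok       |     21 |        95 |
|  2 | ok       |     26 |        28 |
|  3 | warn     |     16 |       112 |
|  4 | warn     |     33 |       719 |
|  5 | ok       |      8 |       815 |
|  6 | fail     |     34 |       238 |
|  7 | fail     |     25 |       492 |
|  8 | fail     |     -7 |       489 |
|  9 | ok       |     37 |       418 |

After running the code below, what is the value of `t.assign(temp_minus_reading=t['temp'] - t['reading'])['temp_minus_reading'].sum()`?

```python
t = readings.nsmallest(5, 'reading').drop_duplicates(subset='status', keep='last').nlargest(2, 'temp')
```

take 5 rows with smallest reading:
  status  temp  reading
2     ok    26       28
1     ok    21       95
3   warn    16      112
6   fail    34      238
9     ok    37      418
drop duplicate status (keep=last):
  status  temp  reading
3   warn    16      112
6   fail    34      238
9     ok    37      418
take 2 rows with largest temp:
  status  temp  reading
9     ok    37      418
6   fail    34      238
add column temp_minus_reading = t['temp'] - t['reading']:
  status  temp  reading  temp_minus_reading
9     ok    37      418                -381
6   fail    34      238                -204

-585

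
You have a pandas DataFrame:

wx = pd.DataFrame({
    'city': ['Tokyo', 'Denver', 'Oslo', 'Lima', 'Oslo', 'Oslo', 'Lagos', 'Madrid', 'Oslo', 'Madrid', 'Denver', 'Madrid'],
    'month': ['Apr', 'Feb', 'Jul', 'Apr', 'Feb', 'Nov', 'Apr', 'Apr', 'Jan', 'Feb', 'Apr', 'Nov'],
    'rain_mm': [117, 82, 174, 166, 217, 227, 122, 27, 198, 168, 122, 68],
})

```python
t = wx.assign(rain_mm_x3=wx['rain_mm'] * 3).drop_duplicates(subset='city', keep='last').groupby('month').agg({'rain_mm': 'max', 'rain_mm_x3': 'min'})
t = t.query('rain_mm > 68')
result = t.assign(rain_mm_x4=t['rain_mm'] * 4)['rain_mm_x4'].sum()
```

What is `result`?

add column rain_mm_x3 = wx['rain_mm'] * 3:
      city month  rain_mm  rain_mm_x3
0    Tokyo   Apr      117         351
1   Denver   Feb       82         246
2     Oslo   Jul      174         522
3     Lima   Apr      166         498
4     Oslo   Feb      217         651
5     Oslo   Nov      227         681
6    Lagos   Apr      122         366
7   Madrid   Apr       27          81
8     Oslo   Jan      198         594
9   Madrid   Feb      168         504
10  Denver   Apr      122         366
11  Madrid   Nov       68         204
drop duplicate city (keep=last):
      city month  rain_mm  rain_mm_x3
0    Tokyo   Apr      117         351
3     Lima   Apr      166         498
6    Lagos   Apr      122         366
8     Oslo   Jan      198         594
10  Denver   Apr      122         366
11  Madrid   Nov       68         204
group by month: max(rain_mm), min(rain_mm_x3):
       rain_mm  rain_mm_x3
month                     
Apr        166         351
Jan        198         594
Nov         68         204
filter rows where rain_mm > 68:
       rain_mm  rain_mm_x3
month                     
Apr        166         351
Jan        198         594
add column rain_mm_x4 = t['rain_mm'] * 4:
       rain_mm  rain_mm_x3  rain_mm_x4
month                                 
Apr        166         351         664
Jan        198         594         792
The sum of column 'rain_mm_x4' is 1456.

1456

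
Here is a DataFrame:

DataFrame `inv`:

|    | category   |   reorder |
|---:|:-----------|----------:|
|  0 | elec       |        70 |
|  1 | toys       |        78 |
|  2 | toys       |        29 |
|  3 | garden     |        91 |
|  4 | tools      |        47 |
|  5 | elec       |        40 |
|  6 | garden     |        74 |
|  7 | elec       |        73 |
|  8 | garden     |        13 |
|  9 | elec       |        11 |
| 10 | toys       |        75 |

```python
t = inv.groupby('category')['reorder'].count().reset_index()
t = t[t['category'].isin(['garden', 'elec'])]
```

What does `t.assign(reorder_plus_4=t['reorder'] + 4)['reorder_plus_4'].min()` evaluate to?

group by category, count of reorder:
category
elec      4
garden    3
tools     1
toys      3
Name: reorder, dtype: int64
reset_index():
  category  reorder
0     elec        4
1   garden        3
2    tools        1
3     toys        3
filter rows where category in ['garden', 'elec']:
  category  reorder
0     elec        4
1   garden        3
add column reorder_plus_4 = t['reorder'] + 4:
  category  reorder  reorder_plus_4
0     elec        4               8
1   garden        3               7

7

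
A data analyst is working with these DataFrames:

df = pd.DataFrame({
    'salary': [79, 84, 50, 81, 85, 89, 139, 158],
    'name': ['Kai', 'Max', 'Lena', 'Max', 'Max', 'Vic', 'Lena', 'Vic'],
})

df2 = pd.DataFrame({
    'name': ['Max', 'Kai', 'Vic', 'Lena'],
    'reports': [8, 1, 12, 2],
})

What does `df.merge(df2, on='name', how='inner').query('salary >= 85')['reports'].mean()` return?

8.5

merge on 'name' (how='inner') → 8 rows:
   salary  name  reports
0      79   Kai        1
1      84   Max        8
2      50  Lena        2
3      81   Max        8
4      85   Max        8
5      89   Vic       12
6     139  Lena        2
7     158   Vic       12
filter rows where salary >= 85:
   salary  name  reports
4      85   Max        8
5      89   Vic       12
6     139  Lena        2
7     158   Vic       12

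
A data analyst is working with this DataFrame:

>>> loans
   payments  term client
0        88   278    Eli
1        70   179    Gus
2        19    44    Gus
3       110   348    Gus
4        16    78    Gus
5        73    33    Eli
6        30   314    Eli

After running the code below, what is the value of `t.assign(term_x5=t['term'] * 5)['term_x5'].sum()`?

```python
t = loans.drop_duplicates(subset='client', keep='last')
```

1960

drop duplicate client (keep=last):
   payments  term client
4        16    78    Gus
6        30   314    Eli
add column term_x5 = t['term'] * 5:
   payments  term client  term_x5
4        16    78    Gus      390
6        30   314    Eli     1570
Taking the sum of column 'term_x5' gives 1960.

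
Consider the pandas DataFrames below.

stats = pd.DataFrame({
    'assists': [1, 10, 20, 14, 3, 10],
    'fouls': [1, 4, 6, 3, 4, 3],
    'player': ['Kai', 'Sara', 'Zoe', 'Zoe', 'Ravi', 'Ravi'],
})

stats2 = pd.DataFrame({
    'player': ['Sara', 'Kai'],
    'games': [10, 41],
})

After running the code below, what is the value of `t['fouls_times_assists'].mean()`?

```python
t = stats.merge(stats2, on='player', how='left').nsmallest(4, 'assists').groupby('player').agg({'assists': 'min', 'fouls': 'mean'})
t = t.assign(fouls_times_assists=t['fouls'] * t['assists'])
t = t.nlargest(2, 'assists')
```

25.25

merge on 'player' (how='left') → 6 rows:
   assists  fouls player  games
0        1      1    Kai   41.0
1       10      4   Sara   10.0
2       20      6    Zoe    NaN
3       14      3    Zoe    NaN
4        3      4   Ravi    NaN
5       10      3   Ravi    NaN
take 4 rows with smallest assists:
   assists  fouls player  games
0        1      1    Kai   41.0
4        3      4   Ravi    NaN
1       10      4   Sara   10.0
5       10      3   Ravi    NaN
group by player: min(assists), mean(fouls):
        assists  fouls
player                
Kai           1    1.0
Ravi          3    3.5
Sara         10    4.0
add column fouls_times_assists = t['fouls'] * t['assists']:
        assists  fouls  fouls_times_assists
player                                     
Kai           1    1.0                  1.0
Ravi          3    3.5                 10.5
Sara         10    4.0                 40.0
take 2 rows with largest assists:
        assists  fouls  fouls_times_assists
player                                     
Sara         10    4.0                 40.0
Ravi          3    3.5                 10.5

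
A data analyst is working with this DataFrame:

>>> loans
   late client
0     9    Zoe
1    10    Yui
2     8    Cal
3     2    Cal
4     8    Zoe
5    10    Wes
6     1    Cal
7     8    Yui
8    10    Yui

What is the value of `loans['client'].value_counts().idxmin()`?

Wes

value_counts of client:
client
Yui    3
Cal    3
Zoe    2
Wes    1
Name: count, dtype: int64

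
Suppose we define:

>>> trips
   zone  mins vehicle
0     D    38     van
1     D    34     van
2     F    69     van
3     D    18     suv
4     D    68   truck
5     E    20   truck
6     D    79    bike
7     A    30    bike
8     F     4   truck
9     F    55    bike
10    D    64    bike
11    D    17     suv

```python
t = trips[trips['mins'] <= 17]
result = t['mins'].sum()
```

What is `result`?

21

filter rows where mins <= 17:
   zone  mins vehicle
8     F     4   truck
11    D    17     suv
So sum() = 21.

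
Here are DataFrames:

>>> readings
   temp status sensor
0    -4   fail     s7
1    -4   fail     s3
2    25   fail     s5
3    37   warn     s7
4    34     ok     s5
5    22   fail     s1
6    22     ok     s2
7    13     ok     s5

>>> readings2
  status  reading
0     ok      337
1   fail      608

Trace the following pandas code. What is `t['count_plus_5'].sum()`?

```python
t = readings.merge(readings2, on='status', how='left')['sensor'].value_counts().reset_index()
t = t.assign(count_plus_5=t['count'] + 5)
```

33

merge on 'status' (how='left') → 8 rows:
   temp status sensor  reading
0    -4   fail     s7    608.0
1    -4   fail     s3    608.0
2    25   fail     s5    608.0
3    37   warn     s7      NaN
4    34     ok     s5    337.0
5    22   fail     s1    608.0
6    22     ok     s2    337.0
7    13     ok     s5    337.0
value_counts of sensor:
sensor
s5    3
s7    2
s3    1
s1    1
s2    1
Name: count, dtype: int64
reset_index():
  sensor  count
0     s5      3
1     s7      2
2     s3      1
3     s1      1
4     s2      1
add column count_plus_5 = t['count'] + 5:
  sensor  count  count_plus_5
0     s5      3             8
1     s7      2             7
2     s3      1             6
3     s1      1             6
4     s2      1             6
Finally, sum of column 'count_plus_5' = 33.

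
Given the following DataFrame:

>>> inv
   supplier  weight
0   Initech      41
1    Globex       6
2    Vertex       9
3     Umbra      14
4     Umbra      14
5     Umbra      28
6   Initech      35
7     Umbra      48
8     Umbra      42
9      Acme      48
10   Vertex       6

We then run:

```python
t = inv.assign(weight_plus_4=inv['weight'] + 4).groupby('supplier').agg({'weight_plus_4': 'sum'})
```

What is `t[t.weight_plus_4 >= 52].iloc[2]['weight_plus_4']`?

add column weight_plus_4 = inv['weight'] + 4:
   supplier  weight  weight_plus_4
0   Initech      41             45
1    Globex       6             10
2    Vertex       9             13
3     Umbra      14             18
4     Umbra      14             18
5     Umbra      28             32
6   Initech      35             39
7     Umbra      48             52
8     Umbra      42             46
9      Acme      48             52
10   Vertex       6             10
group by supplier, sum of weight_plus_4:
          weight_plus_4
supplier               
Acme                 52
Globex               10
Initech              84
Umbra               166
Vertex               23
filter rows where weight_plus_4 >= 52:
          weight_plus_4
supplier               
Acme                 52
Initech              84
Umbra               166
Then the value at position 2, column 'weight_plus_4': 166

166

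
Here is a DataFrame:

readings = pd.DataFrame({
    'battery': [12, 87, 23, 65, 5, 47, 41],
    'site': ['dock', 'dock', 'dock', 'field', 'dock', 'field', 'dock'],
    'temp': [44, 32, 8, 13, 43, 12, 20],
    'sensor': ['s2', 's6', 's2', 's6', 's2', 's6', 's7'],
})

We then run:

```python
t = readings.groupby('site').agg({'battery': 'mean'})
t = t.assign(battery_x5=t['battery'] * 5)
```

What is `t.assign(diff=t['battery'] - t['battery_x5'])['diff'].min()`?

group by site, mean of battery:
       battery
site          
dock      33.6
field     56.0
add column battery_x5 = t['battery'] * 5:
       battery  battery_x5
site                      
dock      33.6       168.0
field     56.0       280.0
add column diff = t['battery'] - t['battery_x5']:
       battery  battery_x5   diff
site                             
dock      33.6       168.0 -134.4
field     56.0       280.0 -224.0

-224.0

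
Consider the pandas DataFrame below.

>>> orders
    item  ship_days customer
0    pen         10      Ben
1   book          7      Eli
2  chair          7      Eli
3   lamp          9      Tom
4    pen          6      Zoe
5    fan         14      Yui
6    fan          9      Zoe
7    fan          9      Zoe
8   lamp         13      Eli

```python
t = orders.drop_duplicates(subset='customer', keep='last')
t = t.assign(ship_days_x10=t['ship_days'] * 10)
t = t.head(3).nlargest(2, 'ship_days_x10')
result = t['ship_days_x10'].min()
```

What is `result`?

drop duplicate customer (keep=last):
   item  ship_days customer
0   pen         10      Ben
3  lamp          9      Tom
5   fan         14      Yui
7   fan          9      Zoe
8  lamp         13      Eli
add column ship_days_x10 = t['ship_days'] * 10:
   item  ship_days customer  ship_days_x10
0   pen         10      Ben            100
3  lamp          9      Tom             90
5   fan         14      Yui            140
7   fan          9      Zoe             90
8  lamp         13      Eli            130
take first 3 rows:
   item  ship_days customer  ship_days_x10
0   pen         10      Ben            100
3  lamp          9      Tom             90
5   fan         14      Yui            140
take 2 rows with largest ship_days_x10:
  item  ship_days customer  ship_days_x10
5  fan         14      Yui            140
0  pen         10      Ben            100
Reading off the min of column 'ship_days_x10', we get 100.

100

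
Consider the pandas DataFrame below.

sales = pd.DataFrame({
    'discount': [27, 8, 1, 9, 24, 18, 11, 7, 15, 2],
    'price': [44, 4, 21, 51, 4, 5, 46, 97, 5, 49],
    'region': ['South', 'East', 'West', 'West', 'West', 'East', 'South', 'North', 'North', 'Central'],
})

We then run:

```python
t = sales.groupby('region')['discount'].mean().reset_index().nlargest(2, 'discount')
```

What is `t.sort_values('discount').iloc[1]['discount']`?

19.0

group by region, mean of discount:
region
Central     2.000000
East       13.000000
North      11.000000
South      19.000000
West       11.333333
Name: discount, dtype: float64
reset_index():
    region   discount
0  Central   2.000000
1     East  13.000000
2    North  11.000000
3    South  19.000000
4     West  11.333333
take 2 rows with largest discount:
  region  discount
3  South      19.0
1   East      13.0
sort by discount:
  region  discount
1   East      13.0
3  South      19.0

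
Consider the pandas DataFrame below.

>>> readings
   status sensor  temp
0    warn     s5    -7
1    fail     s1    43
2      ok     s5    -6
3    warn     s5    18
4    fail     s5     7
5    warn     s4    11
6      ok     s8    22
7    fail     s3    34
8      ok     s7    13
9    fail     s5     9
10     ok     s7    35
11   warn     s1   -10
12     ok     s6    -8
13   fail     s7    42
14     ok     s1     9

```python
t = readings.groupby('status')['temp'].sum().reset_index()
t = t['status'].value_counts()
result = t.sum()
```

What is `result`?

3

group by status, sum of temp:
status
fail    135
ok       65
warn     12
Name: temp, dtype: int64
reset_index():
  status  temp
0   fail   135
1     ok    65
2   warn    12
value_counts of status:
status
fail    1
ok      1
warn    1
Name: count, dtype: int64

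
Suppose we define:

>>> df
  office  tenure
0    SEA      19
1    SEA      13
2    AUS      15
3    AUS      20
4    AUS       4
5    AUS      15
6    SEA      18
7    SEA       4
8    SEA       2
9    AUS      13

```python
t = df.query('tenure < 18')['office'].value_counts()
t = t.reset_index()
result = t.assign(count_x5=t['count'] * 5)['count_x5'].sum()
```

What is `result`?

filter rows where tenure < 18:
  office  tenure
1    SEA      13
2    AUS      15
4    AUS       4
5    AUS      15
7    SEA       4
8    SEA       2
9    AUS      13
value_counts of office:
office
AUS    4
SEA    3
Name: count, dtype: int64
reset_index():
  office  count
0    AUS      4
1    SEA      3
add column count_x5 = t['count'] * 5:
  office  count  count_x5
0    AUS      4        20
1    SEA      3        15
So sum() = 35.

35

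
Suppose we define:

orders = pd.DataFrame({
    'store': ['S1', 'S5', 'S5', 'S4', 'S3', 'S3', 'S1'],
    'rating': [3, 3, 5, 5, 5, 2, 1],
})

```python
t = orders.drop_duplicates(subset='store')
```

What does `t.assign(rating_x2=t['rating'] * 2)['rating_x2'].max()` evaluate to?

10

drop duplicate store (keep=first):
  store  rating
0    S1       3
1    S5       3
3    S4       5
4    S3       5
add column rating_x2 = t['rating'] * 2:
  store  rating  rating_x2
0    S1       3          6
1    S5       3          6
3    S4       5         10
4    S3       5         10
Taking the max of column 'rating_x2' gives 10.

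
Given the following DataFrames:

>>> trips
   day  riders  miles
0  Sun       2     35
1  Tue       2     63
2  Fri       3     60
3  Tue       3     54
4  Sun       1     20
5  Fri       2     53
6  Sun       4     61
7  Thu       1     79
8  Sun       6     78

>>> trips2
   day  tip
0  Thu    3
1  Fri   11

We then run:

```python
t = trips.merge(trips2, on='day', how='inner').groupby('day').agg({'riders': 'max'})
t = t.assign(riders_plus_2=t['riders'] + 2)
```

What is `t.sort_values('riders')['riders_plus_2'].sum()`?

8

merge on 'day' (how='inner') → 3 rows:
   day  riders  miles  tip
0  Fri       3     60   11
1  Fri       2     53   11
2  Thu       1     79    3
group by day, max of riders:
     riders
day        
Fri       3
Thu       1
add column riders_plus_2 = t['riders'] + 2:
     riders  riders_plus_2
day                       
Fri       3              5
Thu       1              3
sort by riders:
     riders  riders_plus_2
day                       
Thu       1              3
Fri       3              5
The sum of column 'riders_plus_2' is 8.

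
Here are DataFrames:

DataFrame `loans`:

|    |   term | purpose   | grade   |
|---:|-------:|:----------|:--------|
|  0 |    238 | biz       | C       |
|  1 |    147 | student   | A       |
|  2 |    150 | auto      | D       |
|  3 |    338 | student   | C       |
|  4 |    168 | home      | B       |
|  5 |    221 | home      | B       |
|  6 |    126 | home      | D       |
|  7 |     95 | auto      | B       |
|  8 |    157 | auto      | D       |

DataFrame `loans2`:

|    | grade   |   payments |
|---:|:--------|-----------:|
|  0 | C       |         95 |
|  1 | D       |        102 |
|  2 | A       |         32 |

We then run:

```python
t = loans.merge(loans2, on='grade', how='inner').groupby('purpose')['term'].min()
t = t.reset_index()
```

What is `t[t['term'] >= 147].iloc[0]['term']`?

merge on 'grade' (how='inner') → 6 rows:
   term  purpose grade  payments
0   238      biz     C        95
1   147  student     A        32
2   150     auto     D       102
3   338  student     C        95
4   126     home     D       102
5   157     auto     D       102
group by purpose, min of term:
purpose
auto       150
biz        238
home       126
student    147
Name: term, dtype: int64
reset_index():
   purpose  term
0     auto   150
1      biz   238
2     home   126
3  student   147
filter rows where term >= 147:
   purpose  term
0     auto   150
1      biz   238
3  student   147
Reading off the value at position 0, column 'term', we get 150.

150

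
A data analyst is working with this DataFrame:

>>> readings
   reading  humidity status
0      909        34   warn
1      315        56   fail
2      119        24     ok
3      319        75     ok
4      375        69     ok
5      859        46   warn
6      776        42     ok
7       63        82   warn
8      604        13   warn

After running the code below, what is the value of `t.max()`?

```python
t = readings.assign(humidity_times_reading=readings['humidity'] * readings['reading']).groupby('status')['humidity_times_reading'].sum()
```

add column humidity_times_reading = readings['humidity'] * readings['reading']:
   reading  humidity status  humidity_times_reading
0      909        34   warn                   30906
1      315        56   fail                   17640
2      119        24     ok                    2856
3      319        75     ok                   23925
4      375        69     ok                   25875
5      859        46   warn                   39514
6      776        42     ok                   32592
7       63        82   warn                    5166
8      604        13   warn                    7852
group by status, sum of humidity_times_reading:
status
fail    17640
ok      85248
warn    83438
Name: humidity_times_reading, dtype: int64

85248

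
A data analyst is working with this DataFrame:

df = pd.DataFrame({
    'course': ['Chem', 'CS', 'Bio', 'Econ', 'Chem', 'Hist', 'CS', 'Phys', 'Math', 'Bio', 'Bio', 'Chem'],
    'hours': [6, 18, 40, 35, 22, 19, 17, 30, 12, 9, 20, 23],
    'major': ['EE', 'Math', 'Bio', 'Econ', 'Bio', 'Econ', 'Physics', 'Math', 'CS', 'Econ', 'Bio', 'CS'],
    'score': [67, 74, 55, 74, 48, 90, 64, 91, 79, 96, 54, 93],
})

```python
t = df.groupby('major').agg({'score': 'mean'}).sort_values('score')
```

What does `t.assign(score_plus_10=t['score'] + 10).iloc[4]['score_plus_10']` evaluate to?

96.0

group by major, mean of score:
             score
major             
Bio      52.333333
CS       86.000000
EE       67.000000
Econ     86.666667
Math     82.500000
Physics  64.000000
sort by score:
             score
major             
Bio      52.333333
Physics  64.000000
EE       67.000000
Math     82.500000
CS       86.000000
Econ     86.666667
add column score_plus_10 = t['score'] + 10:
             score  score_plus_10
major                            
Bio      52.333333      62.333333
Physics  64.000000      74.000000
EE       67.000000      77.000000
Math     82.500000      92.500000
CS       86.000000      96.000000
Econ     86.666667      96.666667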